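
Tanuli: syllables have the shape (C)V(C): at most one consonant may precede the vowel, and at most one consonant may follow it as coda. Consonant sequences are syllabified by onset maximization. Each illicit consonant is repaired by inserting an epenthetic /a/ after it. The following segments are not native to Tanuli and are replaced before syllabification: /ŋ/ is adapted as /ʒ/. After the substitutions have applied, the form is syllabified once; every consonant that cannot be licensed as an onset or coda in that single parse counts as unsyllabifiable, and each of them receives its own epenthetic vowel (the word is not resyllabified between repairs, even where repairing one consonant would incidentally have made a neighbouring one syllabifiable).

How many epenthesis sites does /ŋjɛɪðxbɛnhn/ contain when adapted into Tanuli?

4

After substitution the input is /ʒjɛɪðxbɛnhn/.
The unsyllabifiable consonants are /ʒ/, /x/, /h/, /n/; each receives one epenthetic vowel.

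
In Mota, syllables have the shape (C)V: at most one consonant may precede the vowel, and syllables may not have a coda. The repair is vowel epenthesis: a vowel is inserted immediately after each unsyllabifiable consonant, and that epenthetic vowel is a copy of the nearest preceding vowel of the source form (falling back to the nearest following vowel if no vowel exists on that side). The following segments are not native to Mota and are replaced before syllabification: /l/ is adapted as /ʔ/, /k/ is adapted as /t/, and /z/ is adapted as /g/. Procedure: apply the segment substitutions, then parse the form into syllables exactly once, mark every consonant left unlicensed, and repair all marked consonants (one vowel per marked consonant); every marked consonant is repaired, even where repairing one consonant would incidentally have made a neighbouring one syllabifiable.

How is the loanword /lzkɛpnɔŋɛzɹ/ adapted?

ʔɛgɛtɛpɛnɔŋɛgɛɹɛ

Substitution: /l/ → /ʔ/, /z/ → /g/, /k/ → /t/, giving /ʔgtɛpnɔŋɛgɹ/.
The consonants /ʔ/, /g/, /p/, /g/, /ɹ/ cannot be parsed into a legal (C)V syllable (no codas are permitted; onsets are limited to one consonant).
Epenthesis after each stranded consonant: /ʔ/ → /ʔɛ/, /g/ → /gɛ/, /p/ → /pɛ/, /g/ → /gɛ/, /ɹ/ → /ɹɛ/.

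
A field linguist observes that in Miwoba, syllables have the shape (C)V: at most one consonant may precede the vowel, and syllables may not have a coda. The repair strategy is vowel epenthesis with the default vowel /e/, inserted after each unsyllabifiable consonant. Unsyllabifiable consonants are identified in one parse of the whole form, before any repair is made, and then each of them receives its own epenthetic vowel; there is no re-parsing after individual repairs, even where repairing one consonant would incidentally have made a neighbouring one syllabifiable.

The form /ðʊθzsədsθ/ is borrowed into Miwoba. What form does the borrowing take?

ðʊθezesədeseθe

Syllabifying with onset maximization leaves /θ/, /z/, /d/, /s/, /θ/ stranded (no codas are permitted; onsets are limited to one consonant).
Inserting the epenthetic vowel yields /θ/ → /θe/, /z/ → /ze/, /d/ → /de/, /s/ → /se/, /θ/ → /θe/.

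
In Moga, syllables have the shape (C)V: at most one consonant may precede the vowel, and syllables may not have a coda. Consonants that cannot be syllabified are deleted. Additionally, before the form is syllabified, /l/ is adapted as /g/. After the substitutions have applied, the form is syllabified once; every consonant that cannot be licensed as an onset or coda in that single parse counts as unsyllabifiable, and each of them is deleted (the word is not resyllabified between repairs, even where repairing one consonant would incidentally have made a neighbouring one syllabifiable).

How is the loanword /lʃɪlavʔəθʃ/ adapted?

ʃɪgaʔə

Substitution: /l/ → /g/, giving /gʃɪgavʔəθʃ/.
Under (C)V, the unsyllabifiable consonants are /g/, /v/, /θ/, /ʃ/ (no codas are permitted; onsets are limited to one consonant).
Deletion applies to /g/, /v/, /θ/, /ʃ/.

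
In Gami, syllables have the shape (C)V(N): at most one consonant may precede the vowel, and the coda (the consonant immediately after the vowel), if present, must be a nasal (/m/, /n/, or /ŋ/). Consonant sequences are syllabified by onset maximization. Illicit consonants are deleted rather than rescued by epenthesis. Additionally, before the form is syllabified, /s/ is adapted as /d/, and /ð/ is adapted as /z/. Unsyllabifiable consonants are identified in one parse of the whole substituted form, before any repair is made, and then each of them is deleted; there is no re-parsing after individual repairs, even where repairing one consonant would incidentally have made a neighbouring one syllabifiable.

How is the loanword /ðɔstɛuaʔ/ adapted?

Substitution: /ð/ → /z/, /s/ → /d/, giving /zɔdtɛuaʔ/.
Under (C)V(N), the unsyllabifiable consonants are /d/, /ʔ/ (only a nasal (/m/, /n/, or /ŋ/) is licensed in coda position; onsets are limited to one consonant).
Deletion applies to /d/, /ʔ/.

zɔtɛua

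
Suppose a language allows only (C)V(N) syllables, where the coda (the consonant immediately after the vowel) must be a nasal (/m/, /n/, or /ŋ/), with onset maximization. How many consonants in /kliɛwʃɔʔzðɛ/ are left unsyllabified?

4

The consonants /k/, /w/, /ʔ/, /z/ cannot be parsed into a legal (C)V(N) syllable (only a nasal (/m/, /n/, or /ŋ/) is licensed in coda position; onsets are limited to one consonant).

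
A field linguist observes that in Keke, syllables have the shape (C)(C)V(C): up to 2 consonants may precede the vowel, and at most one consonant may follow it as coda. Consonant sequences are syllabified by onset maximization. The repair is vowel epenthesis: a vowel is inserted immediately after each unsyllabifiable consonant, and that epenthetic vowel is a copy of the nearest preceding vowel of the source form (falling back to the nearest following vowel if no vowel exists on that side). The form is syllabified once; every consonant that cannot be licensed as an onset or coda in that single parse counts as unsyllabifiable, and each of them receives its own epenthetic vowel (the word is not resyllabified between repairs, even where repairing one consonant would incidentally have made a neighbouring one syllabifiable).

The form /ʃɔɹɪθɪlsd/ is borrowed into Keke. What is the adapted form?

Under (C)(C)V(C), the unsyllabifiable consonants are /s/, /d/ (at most one coda consonant is licensed; onsets may contain at most 2 consonants).
Epenthesis after each stranded consonant: /s/ → /sɪ/, /d/ → /dɪ/.

ʃɔɹɪθɪlsɪdɪ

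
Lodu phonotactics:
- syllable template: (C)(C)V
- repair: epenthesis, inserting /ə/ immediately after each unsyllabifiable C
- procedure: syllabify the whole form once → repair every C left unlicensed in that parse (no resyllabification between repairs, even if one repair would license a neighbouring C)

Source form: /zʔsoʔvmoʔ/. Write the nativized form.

Under (C)(C)V, the unsyllabifiable consonants are /z/, /ʔ/, /ʔ/ (no codas are permitted; onsets may contain at most 2 consonants).
Epenthesis after each stranded consonant: /z/ → /zə/, /ʔ/ → /ʔə/, /ʔ/ → /ʔə/.

zəʔsoʔəvmoʔə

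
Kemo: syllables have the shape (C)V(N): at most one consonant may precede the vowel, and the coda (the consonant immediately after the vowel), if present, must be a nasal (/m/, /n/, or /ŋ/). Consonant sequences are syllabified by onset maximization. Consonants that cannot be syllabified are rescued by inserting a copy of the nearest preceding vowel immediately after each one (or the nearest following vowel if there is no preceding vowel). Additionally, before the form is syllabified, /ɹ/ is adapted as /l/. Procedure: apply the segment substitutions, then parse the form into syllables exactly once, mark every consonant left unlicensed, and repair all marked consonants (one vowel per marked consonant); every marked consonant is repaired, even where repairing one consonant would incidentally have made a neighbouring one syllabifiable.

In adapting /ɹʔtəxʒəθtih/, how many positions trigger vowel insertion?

After substitution the input is /lʔtəxʒəθtih/.
The unsyllabifiable consonants are /l/, /ʔ/, /x/, /θ/, /h/; each receives one epenthetic vowel.

5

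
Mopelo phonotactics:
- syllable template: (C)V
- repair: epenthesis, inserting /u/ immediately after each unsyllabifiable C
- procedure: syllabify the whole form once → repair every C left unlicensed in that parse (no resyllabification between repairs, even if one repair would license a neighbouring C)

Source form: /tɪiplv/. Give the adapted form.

The consonants /p/, /l/, /v/ cannot be parsed into a legal (C)V syllable (no codas are permitted; onsets are limited to one consonant).
Inserting the epenthetic vowel yields /p/ → /pu/, /l/ → /lu/, /v/ → /vu/.

tɪipuluvu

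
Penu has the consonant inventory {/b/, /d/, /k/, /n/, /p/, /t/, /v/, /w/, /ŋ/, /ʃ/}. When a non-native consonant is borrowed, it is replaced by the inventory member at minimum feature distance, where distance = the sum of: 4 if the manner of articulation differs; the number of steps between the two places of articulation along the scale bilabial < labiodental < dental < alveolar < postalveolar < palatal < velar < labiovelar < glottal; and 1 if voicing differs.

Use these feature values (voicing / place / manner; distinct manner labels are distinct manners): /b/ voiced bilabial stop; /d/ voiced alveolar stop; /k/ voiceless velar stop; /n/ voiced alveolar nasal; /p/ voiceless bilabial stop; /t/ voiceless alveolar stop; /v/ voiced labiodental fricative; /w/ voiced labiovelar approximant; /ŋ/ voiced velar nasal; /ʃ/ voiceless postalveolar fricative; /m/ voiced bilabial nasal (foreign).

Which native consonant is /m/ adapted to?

/n/ is closest: same manner (nasal), place distance 3 (bilabial→alveolar), same voicing; total 3. Next closest is /b/ at distance 4.

n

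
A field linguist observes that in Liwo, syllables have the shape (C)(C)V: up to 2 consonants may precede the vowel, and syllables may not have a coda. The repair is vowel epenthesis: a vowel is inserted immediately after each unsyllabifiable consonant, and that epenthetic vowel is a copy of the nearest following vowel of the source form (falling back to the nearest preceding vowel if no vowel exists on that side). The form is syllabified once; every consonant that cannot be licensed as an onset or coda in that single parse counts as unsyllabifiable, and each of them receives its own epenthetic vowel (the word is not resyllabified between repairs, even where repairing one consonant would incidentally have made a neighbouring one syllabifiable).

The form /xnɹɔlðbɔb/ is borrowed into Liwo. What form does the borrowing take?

Under (C)(C)V, the unsyllabifiable consonants are /x/, /l/, /b/ (no codas are permitted; onsets may contain at most 2 consonants).
Each unlicensed consonant becomes the onset of a new syllable: /x/ → /xɔ/, /l/ → /lɔ/, /b/ → /bɔ/.

xɔnɹɔlɔðbɔbɔ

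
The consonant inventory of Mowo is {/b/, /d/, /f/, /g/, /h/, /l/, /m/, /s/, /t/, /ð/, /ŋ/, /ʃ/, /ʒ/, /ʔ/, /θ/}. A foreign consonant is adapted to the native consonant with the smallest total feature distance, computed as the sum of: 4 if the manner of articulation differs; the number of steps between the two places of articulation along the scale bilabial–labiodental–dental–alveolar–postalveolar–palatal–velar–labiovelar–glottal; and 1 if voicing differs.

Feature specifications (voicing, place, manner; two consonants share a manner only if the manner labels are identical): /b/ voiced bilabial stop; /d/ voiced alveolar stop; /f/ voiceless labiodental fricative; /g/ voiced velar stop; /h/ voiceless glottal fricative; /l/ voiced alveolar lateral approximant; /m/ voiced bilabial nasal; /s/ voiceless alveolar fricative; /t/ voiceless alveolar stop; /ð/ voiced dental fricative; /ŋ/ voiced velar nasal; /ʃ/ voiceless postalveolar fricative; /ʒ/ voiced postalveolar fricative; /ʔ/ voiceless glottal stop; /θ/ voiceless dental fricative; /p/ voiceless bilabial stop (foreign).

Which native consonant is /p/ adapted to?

/b/ is closest: same manner (stop), place distance 0 (bilabial→bilabial), voicing differs (+1); total 1. Next closest is /t/ at distance 3.

b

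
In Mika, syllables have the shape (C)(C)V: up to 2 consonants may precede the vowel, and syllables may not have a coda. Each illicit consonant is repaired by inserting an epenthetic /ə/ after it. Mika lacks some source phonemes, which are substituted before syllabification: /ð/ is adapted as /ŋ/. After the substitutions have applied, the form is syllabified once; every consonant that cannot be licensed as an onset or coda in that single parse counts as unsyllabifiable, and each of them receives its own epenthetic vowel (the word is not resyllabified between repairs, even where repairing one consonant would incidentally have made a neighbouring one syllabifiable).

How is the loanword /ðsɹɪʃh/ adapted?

ŋəsɹɪʃəhə

Substitution: /ð/ → /ŋ/, giving /ŋsɹɪʃh/.
Syllabifying with onset maximization leaves /ŋ/, /ʃ/, /h/ stranded (no codas are permitted; onsets may contain at most 2 consonants).
Inserting the epenthetic vowel yields /ŋ/ → /ŋə/, /ʃ/ → /ʃə/, /h/ → /hə/.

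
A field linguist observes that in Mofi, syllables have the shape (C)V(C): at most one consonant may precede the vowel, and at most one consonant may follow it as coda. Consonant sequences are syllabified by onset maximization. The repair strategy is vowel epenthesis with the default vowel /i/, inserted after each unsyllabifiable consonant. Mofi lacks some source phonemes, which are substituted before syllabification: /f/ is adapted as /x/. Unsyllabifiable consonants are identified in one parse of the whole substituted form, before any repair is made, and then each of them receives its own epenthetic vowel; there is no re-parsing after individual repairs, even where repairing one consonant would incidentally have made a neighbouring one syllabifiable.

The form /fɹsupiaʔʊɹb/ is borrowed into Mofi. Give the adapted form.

Substitution: /f/ → /x/, giving /xɹsupiaʔʊɹb/.
Syllabifying with onset maximization leaves /x/, /ɹ/, /b/ stranded (at most one coda consonant is licensed; onsets are limited to one consonant).
Inserting the epenthetic vowel yields /x/ → /xi/, /ɹ/ → /ɹi/, /b/ → /bi/.

xiɹisupiaʔʊɹbi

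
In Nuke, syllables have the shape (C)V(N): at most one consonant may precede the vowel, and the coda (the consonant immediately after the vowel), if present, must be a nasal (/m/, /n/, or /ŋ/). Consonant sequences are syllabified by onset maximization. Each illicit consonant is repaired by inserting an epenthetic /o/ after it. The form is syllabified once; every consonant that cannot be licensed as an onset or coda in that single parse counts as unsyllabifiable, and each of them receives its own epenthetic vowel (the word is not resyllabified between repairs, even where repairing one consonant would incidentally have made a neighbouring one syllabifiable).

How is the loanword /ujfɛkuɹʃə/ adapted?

ujofɛkuɹoʃə

The consonants /j/, /ɹ/ cannot be parsed into a legal (C)V(N) syllable (only a nasal (/m/, /n/, or /ŋ/) is licensed in coda position; onsets are limited to one consonant).
Each unlicensed consonant becomes the onset of a new syllable: /j/ → /jo/, /ɹ/ → /ɹo/.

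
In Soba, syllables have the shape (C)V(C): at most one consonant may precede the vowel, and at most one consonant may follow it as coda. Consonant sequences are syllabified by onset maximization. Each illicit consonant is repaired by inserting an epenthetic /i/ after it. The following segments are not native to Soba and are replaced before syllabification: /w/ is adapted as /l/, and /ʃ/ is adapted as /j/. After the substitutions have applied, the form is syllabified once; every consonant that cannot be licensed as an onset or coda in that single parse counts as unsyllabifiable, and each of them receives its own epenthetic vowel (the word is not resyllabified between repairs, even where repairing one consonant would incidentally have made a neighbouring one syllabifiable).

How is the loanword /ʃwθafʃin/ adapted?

Substitution: /ʃ/ → /j/, /w/ → /l/, giving /jlθafjin/.
Syllabifying with onset maximization leaves /j/, /l/ stranded (at most one coda consonant is licensed; onsets are limited to one consonant).
Inserting the epenthetic vowel yields /j/ → /ji/, /l/ → /li/.

jiliθafjin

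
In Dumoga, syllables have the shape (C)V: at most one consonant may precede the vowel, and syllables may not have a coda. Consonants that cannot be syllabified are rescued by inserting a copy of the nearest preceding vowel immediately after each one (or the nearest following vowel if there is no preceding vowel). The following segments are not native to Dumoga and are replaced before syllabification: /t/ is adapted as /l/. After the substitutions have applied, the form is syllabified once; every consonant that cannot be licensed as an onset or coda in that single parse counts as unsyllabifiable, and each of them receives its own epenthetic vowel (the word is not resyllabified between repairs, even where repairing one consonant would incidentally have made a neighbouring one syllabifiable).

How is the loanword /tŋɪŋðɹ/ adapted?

Substitution: /t/ → /l/, giving /lŋɪŋðɹ/.
The consonants /l/, /ŋ/, /ð/, /ɹ/ cannot be parsed into a legal (C)V syllable (no codas are permitted; onsets are limited to one consonant).
Inserting the epenthetic vowel yields /l/ → /lɪ/, /ŋ/ → /ŋɪ/, /ð/ → /ðɪ/, /ɹ/ → /ɹɪ/.

lɪŋɪŋɪðɪɹɪ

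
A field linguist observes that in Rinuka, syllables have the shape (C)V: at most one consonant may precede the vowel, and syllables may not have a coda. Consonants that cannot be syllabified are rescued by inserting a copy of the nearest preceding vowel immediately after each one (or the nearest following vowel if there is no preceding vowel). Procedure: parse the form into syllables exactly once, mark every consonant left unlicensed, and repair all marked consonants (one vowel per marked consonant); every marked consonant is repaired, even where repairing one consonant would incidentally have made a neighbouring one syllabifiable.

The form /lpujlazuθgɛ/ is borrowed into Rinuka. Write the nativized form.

lupujulazuθugɛ

The consonants /l/, /j/, /θ/ cannot be parsed into a legal (C)V syllable (no codas are permitted; onsets are limited to one consonant).
Inserting the epenthetic vowel yields /l/ → /lu/, /j/ → /ju/, /θ/ → /θu/.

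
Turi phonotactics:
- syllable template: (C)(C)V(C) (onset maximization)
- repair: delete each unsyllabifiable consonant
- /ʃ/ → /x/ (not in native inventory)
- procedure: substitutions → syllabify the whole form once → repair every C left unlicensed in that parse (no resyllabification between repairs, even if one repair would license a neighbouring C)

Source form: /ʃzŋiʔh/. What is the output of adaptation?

zŋiʔ

Substitution: /ʃ/ → /x/, giving /xzŋiʔh/.
The consonants /x/, /h/ cannot be parsed into a legal (C)(C)V(C) syllable (at most one coda consonant is licensed; onsets may contain at most 2 consonants).
Each unlicensed consonant is deleted: /x/, /h/.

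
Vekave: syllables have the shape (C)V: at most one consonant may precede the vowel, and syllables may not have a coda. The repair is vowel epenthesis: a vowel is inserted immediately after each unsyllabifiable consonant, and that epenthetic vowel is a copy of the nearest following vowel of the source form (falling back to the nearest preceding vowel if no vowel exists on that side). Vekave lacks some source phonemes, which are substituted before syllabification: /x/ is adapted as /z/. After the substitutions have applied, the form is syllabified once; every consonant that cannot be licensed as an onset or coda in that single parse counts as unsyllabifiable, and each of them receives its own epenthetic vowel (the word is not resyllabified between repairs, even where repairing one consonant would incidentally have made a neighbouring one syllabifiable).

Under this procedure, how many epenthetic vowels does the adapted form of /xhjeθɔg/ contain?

After substitution the input is /zhjeθɔg/.
The unsyllabifiable consonants are /z/, /h/, /g/; each receives one epenthetic vowel.

3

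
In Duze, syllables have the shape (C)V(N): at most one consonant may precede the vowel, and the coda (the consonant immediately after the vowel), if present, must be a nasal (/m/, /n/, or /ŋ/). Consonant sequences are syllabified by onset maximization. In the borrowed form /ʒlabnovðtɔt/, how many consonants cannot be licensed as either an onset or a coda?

5

Under (C)V(N), the unsyllabifiable consonants are /ʒ/, /b/, /v/, /ð/, /t/ (only a nasal (/m/, /n/, or /ŋ/) is licensed in coda position; onsets are limited to one consonant).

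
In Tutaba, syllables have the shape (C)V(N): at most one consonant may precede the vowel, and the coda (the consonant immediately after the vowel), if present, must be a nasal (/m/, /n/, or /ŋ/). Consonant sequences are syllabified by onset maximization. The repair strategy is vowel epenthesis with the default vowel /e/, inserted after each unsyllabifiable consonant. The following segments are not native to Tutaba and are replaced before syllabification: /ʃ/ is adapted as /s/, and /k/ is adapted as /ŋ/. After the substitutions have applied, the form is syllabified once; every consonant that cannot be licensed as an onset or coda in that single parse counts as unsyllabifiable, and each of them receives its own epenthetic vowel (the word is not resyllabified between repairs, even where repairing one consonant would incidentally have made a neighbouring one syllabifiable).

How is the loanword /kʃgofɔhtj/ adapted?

ŋesegofɔheteje

Substitution: /k/ → /ŋ/, /ʃ/ → /s/, giving /ŋsgofɔhtj/.
The consonants /ŋ/, /s/, /h/, /t/, /j/ cannot be parsed into a legal (C)V(N) syllable (only a nasal (/m/, /n/, or /ŋ/) is licensed in coda position; onsets are limited to one consonant).
Epenthesis after each stranded consonant: /ŋ/ → /ŋe/, /s/ → /se/, /h/ → /he/, /t/ → /te/, /j/ → /je/.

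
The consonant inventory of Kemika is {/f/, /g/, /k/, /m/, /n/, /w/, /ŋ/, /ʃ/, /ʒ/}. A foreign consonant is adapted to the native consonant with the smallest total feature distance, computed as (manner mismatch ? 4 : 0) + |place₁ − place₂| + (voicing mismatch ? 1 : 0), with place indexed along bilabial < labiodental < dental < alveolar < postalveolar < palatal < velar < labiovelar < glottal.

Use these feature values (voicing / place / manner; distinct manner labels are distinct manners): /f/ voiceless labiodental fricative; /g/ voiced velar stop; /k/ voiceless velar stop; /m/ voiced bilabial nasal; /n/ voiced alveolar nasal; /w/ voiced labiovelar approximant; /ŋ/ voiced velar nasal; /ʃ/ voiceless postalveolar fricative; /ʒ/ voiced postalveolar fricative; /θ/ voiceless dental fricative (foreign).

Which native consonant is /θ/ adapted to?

/f/ is closest: same manner (fricative), place distance 1 (dental→labiodental), same voicing; total 1. Next closest is /ʃ/ at distance 2.

f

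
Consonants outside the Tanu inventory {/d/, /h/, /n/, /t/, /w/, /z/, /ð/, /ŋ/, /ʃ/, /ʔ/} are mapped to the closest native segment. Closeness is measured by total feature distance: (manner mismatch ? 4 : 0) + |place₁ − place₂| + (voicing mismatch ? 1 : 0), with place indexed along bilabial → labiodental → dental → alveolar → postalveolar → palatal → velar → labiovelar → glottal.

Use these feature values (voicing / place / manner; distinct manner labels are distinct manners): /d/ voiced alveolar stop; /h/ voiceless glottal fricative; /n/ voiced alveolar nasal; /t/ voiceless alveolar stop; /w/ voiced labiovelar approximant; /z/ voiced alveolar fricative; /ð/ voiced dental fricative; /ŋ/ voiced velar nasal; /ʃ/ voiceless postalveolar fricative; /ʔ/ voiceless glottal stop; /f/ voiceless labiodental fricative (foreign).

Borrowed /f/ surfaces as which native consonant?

/ð/ is closest: same manner (fricative), place distance 1 (labiodental→dental), voicing differs (+1); total 2. Next closest is /z/ at distance 3.

ð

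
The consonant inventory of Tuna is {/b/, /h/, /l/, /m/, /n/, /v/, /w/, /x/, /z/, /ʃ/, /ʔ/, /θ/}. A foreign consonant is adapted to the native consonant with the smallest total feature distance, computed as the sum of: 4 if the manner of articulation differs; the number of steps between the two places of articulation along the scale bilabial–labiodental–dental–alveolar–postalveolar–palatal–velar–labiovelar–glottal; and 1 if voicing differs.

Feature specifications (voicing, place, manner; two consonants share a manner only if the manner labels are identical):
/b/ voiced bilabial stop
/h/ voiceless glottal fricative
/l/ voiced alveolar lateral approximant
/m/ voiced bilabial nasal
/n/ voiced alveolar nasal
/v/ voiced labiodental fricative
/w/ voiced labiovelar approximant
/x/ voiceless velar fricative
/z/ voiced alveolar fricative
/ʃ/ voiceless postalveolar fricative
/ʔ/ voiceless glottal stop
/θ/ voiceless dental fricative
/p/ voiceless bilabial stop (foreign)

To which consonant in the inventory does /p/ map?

/b/ is closest: same manner (stop), place distance 0 (bilabial→bilabial), voicing differs (+1); total 1. Next closest is /m/ at distance 5.

b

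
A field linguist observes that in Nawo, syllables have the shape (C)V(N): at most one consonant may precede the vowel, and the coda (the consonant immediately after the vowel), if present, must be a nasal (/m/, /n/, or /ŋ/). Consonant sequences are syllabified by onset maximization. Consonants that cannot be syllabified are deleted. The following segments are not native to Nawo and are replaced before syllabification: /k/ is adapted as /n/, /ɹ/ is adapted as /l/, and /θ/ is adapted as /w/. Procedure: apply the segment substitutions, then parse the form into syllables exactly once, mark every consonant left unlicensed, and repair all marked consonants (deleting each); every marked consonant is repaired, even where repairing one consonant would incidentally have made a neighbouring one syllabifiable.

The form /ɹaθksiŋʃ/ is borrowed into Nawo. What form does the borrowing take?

lasiŋ

Substitution: /ɹ/ → /l/, /θ/ → /w/, /k/ → /n/, giving /lawnsiŋʃ/.
Under (C)V(N), the unsyllabifiable consonants are /w/, /n/, /ʃ/ (only a nasal (/m/, /n/, or /ŋ/) is licensed in coda position; onsets are limited to one consonant).
Each unlicensed consonant is deleted: /w/, /n/, /ʃ/.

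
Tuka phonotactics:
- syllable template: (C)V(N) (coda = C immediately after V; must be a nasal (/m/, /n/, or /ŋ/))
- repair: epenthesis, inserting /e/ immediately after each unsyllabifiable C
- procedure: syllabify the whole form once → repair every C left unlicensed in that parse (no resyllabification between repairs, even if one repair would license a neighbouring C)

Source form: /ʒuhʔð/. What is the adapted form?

Under (C)V(N), the unsyllabifiable consonants are /h/, /ʔ/, /ð/ (only a nasal (/m/, /n/, or /ŋ/) is licensed in coda position; onsets are limited to one consonant).
Inserting the epenthetic vowel yields /h/ → /he/, /ʔ/ → /ʔe/, /ð/ → /ðe/.

ʒuheʔeðe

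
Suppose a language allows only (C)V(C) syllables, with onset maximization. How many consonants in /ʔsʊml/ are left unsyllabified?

2

Syllabifying with onset maximization leaves /ʔ/, /l/ stranded (at most one coda consonant is licensed; onsets are limited to one consonant).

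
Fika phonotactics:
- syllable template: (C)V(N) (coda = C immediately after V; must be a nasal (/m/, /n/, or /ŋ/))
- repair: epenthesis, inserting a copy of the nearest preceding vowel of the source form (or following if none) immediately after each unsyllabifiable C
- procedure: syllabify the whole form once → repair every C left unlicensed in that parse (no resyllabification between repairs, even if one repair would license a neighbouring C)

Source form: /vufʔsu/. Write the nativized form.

vufuʔusu

Syllabifying with onset maximization leaves /f/, /ʔ/ stranded (only a nasal (/m/, /n/, or /ŋ/) is licensed in coda position; onsets are limited to one consonant).
Epenthesis after each stranded consonant: /f/ → /fu/, /ʔ/ → /ʔu/.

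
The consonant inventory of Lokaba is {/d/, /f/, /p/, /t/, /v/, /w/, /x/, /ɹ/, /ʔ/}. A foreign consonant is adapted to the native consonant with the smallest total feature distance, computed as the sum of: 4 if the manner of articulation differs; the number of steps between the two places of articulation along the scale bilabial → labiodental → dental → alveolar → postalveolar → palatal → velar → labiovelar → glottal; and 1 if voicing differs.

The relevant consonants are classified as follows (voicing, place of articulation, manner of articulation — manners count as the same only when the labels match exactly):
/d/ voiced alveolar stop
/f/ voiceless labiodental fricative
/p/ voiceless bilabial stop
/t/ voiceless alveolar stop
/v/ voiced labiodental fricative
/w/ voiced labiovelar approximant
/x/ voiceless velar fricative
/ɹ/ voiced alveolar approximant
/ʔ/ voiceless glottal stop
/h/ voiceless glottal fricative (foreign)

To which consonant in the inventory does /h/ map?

x

/x/ is closest: same manner (fricative), place distance 2 (glottal→velar), same voicing; total 2. Next closest is /ʔ/ at distance 4.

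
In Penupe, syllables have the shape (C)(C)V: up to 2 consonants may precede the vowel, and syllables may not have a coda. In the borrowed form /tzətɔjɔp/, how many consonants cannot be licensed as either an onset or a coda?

1

Under (C)(C)V, the unsyllabifiable consonants are /p/ (no codas are permitted; onsets may contain at most 2 consonants).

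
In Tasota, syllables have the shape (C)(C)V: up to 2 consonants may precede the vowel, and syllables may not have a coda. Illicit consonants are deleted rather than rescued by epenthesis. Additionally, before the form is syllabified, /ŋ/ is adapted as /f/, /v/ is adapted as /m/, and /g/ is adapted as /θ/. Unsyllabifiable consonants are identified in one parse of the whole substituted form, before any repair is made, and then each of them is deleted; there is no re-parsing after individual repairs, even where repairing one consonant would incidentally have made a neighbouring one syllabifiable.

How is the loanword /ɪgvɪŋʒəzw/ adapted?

Substitution: /g/ → /θ/, /v/ → /m/, /ŋ/ → /f/, giving /ɪθmɪfʒəzw/.
Under (C)(C)V, the unsyllabifiable consonants are /z/, /w/ (no codas are permitted; onsets may contain at most 2 consonants).
Deletion applies to /z/, /w/.

ɪθmɪfʒə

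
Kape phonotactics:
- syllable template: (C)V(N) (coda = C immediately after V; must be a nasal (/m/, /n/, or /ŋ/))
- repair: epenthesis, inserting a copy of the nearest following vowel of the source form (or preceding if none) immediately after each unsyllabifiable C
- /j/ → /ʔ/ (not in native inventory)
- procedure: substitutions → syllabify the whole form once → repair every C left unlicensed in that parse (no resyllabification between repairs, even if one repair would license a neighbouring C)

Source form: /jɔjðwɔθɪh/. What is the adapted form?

ʔɔʔɔðɔwɔθɪhɪ

Substitution: /j/ → /ʔ/, giving /ʔɔʔðwɔθɪh/.
Syllabifying with onset maximization leaves /ʔ/, /ð/, /h/ stranded (only a nasal (/m/, /n/, or /ŋ/) is licensed in coda position; onsets are limited to one consonant).
Each unlicensed consonant becomes the onset of a new syllable: /ʔ/ → /ʔɔ/, /ð/ → /ðɔ/, /h/ → /hɪ/.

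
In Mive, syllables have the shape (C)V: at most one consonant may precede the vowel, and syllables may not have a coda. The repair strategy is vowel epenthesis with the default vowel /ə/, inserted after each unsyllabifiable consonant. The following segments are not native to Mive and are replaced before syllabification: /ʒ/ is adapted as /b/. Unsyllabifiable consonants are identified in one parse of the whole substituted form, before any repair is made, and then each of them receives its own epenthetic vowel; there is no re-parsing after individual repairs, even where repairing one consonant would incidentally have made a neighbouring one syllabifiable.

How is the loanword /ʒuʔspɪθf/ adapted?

Substitution: /ʒ/ → /b/, giving /buʔspɪθf/.
Under (C)V, the unsyllabifiable consonants are /ʔ/, /s/, /θ/, /f/ (no codas are permitted; onsets are limited to one consonant).
Each unlicensed consonant becomes the onset of a new syllable: /ʔ/ → /ʔə/, /s/ → /sə/, /θ/ → /θə/, /f/ → /fə/.

buʔəsəpɪθəfə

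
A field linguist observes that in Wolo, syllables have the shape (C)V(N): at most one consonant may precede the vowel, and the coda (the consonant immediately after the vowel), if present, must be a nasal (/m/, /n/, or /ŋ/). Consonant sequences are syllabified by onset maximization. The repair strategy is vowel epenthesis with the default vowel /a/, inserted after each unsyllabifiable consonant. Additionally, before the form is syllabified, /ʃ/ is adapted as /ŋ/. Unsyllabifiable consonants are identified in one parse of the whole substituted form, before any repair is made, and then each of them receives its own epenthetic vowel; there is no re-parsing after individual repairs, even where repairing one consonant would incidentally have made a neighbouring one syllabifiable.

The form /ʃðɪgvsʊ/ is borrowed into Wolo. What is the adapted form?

Substitution: /ʃ/ → /ŋ/, giving /ŋðɪgvsʊ/.
Syllabifying with onset maximization leaves /ŋ/, /g/, /v/ stranded (only a nasal (/m/, /n/, or /ŋ/) is licensed in coda position; onsets are limited to one consonant).
Each unlicensed consonant becomes the onset of a new syllable: /ŋ/ → /ŋa/, /g/ → /ga/, /v/ → /va/.

ŋaðɪgavasʊ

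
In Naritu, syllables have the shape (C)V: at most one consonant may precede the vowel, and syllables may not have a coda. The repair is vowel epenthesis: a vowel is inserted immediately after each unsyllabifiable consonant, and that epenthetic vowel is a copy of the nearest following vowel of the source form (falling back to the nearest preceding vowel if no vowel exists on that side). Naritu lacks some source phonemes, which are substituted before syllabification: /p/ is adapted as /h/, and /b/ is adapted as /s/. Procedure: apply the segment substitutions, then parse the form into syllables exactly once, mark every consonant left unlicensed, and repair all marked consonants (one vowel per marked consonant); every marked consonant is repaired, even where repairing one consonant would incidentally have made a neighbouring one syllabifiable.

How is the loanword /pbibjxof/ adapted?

Substitution: /p/ → /h/, /b/ → /s/, giving /hsisjxof/.
Under (C)V, the unsyllabifiable consonants are /h/, /s/, /j/, /f/ (no codas are permitted; onsets are limited to one consonant).
Each unlicensed consonant becomes the onset of a new syllable: /h/ → /hi/, /s/ → /so/, /j/ → /jo/, /f/ → /fo/.

hisisojoxofo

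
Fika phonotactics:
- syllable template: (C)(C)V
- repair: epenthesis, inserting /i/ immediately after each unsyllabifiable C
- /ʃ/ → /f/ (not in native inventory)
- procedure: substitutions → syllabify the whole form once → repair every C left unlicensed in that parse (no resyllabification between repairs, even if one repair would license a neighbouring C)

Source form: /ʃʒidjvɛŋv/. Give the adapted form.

Substitution: /ʃ/ → /f/, giving /fʒidjvɛŋv/.
Under (C)(C)V, the unsyllabifiable consonants are /d/, /ŋ/, /v/ (no codas are permitted; onsets may contain at most 2 consonants).
Inserting the epenthetic vowel yields /d/ → /di/, /ŋ/ → /ŋi/, /v/ → /vi/.

fʒidijvɛŋivi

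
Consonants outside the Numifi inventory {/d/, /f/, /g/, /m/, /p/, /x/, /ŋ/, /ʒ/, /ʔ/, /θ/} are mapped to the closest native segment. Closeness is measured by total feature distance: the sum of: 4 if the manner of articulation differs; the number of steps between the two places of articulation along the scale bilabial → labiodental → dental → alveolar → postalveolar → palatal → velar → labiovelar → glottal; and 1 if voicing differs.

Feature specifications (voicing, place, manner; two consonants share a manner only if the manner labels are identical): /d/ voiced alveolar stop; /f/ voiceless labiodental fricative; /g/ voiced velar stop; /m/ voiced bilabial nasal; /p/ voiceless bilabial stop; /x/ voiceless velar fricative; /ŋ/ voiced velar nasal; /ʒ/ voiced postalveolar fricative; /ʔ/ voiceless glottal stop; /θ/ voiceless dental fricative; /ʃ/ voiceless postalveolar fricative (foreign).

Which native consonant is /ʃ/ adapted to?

ʒ

/ʒ/ is closest: same manner (fricative), place distance 0 (postalveolar→postalveolar), voicing differs (+1); total 1. Next closest is /x/ at distance 2.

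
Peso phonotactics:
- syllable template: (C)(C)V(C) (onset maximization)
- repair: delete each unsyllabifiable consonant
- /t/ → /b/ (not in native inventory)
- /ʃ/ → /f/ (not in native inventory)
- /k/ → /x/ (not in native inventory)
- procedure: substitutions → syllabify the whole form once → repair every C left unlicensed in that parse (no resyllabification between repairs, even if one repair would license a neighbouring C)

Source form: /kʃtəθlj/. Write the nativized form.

Substitution: /k/ → /x/, /ʃ/ → /f/, /t/ → /b/, giving /xfbəθlj/.
The consonants /x/, /l/, /j/ cannot be parsed into a legal (C)(C)V(C) syllable (at most one coda consonant is licensed; onsets may contain at most 2 consonants).
Each unlicensed consonant is deleted: /x/, /l/, /j/.

fbəθ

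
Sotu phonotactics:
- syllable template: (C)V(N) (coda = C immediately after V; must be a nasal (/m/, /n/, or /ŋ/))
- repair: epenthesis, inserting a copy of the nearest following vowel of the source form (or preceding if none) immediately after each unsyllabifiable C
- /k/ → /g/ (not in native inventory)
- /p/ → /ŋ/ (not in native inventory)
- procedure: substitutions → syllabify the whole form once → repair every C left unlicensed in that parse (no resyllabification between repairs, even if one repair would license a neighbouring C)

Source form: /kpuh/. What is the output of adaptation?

Substitution: /k/ → /g/, /p/ → /ŋ/, giving /gŋuh/.
Syllabifying with onset maximization leaves /g/, /h/ stranded (only a nasal (/m/, /n/, or /ŋ/) is licensed in coda position; onsets are limited to one consonant).
Epenthesis after each stranded consonant: /g/ → /gu/, /h/ → /hu/.

guŋuhu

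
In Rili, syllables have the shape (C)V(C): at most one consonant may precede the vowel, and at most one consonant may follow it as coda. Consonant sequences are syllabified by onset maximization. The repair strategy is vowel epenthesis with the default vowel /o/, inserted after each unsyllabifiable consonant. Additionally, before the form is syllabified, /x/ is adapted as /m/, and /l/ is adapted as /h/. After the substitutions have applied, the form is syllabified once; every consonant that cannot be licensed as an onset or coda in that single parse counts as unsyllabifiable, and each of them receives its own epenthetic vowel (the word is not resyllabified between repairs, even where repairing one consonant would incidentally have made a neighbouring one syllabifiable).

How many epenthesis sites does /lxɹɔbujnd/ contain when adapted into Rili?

After substitution the input is /hmɹɔbujnd/.
The unsyllabifiable consonants are /h/, /m/, /n/, /d/; each receives one epenthetic vowel.

4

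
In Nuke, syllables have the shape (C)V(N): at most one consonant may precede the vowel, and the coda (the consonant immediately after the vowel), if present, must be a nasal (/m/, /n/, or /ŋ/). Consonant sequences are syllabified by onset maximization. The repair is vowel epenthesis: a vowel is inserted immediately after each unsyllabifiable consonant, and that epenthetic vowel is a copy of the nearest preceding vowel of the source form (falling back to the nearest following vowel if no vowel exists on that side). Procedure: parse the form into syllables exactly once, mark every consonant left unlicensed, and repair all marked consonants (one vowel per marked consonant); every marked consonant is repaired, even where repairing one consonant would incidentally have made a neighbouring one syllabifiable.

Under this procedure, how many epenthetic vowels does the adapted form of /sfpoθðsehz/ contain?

The unsyllabifiable consonants are /s/, /f/, /θ/, /ð/, /h/, /z/; each receives one epenthetic vowel.

6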